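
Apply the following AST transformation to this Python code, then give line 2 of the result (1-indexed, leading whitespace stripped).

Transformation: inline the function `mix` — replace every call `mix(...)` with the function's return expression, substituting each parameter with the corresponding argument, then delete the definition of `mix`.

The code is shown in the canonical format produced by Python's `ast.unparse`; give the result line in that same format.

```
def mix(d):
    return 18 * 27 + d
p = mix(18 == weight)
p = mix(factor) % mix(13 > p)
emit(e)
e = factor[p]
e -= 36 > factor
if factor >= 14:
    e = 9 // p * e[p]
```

Transformed code:
p = 18 * 27 + (18 == weight)
p = (18 * 27 + factor) % (18 * 27 + (13 > p))
emit(e)
e = factor[p]
e -= 36 > factor
if factor >= 14:
    e = 9 // p * e[p]

p = (18 * 27 + factor) % (18 * 27 + (13 > p))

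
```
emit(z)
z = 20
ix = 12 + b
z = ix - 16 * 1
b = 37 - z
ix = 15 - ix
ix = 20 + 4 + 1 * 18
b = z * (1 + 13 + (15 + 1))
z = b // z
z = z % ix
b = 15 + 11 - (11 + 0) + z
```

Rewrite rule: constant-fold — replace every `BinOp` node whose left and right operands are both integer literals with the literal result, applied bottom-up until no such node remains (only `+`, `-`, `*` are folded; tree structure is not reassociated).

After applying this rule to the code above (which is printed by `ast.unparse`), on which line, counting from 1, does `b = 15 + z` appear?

11

Transformed code:
emit(z)
z = 20
ix = 12 + b
z = ix - 16
b = 37 - z
ix = 15 - ix
ix = 42
b = z * 30
z = b // z
z = z % ix
b = 15 + z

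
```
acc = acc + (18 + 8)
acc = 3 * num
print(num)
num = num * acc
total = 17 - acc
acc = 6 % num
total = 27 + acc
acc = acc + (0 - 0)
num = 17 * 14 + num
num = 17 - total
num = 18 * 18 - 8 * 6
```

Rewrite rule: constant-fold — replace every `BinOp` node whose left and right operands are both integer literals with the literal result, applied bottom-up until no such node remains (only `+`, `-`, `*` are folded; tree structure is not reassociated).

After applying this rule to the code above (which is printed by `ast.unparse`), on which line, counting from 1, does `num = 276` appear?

11

Transformed code:
acc = acc + 26
acc = 3 * num
print(num)
num = num * acc
total = 17 - acc
acc = 6 % num
total = 27 + acc
acc = acc + 0
num = 238 + num
num = 17 - total
num = 276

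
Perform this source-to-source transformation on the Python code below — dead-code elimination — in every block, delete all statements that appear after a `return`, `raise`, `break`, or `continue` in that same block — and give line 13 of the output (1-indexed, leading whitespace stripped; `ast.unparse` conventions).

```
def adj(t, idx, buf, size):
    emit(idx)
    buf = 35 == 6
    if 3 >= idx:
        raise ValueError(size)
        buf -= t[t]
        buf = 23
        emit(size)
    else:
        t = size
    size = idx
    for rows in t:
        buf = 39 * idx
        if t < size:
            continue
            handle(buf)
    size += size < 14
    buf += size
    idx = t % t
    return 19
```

size += size < 14

Transformed code:
def adj(t, idx, buf, size):
    emit(idx)
    buf = 35 == 6
    if 3 >= idx:
        raise ValueError(size)
    else:
        t = size
    size = idx
    for rows in t:
        buf = 39 * idx
        if t < size:
            continue
    size += size < 14
    buf += size
    idx = t % t
    return 19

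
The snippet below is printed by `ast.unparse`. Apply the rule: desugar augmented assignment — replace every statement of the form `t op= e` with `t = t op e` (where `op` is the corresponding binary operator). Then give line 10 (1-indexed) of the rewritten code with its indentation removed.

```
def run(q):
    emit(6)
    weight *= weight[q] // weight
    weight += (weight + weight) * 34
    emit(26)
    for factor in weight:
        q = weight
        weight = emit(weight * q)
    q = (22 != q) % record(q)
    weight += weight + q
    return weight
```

weight = weight + (weight + q)

Transformed code:
def run(q):
    emit(6)
    weight = weight * (weight[q] // weight)
    weight = weight + (weight + weight) * 34
    emit(26)
    for factor in weight:
        q = weight
        weight = emit(weight * q)
    q = (22 != q) % record(q)
    weight = weight + (weight + q)
    return weight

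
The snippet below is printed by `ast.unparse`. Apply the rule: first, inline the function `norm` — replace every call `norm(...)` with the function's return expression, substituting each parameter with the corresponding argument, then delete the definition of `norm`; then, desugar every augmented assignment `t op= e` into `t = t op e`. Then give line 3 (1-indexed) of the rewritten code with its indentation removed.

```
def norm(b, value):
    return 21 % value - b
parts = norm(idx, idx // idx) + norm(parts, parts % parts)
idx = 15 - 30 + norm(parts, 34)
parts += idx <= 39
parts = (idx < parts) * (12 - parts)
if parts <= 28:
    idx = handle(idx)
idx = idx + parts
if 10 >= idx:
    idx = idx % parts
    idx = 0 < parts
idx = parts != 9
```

parts = parts + (idx <= 39)

Transformed code:
parts = 21 % (idx // idx) - idx + (21 % (parts % parts) - parts)
idx = 15 - 30 + (21 % 34 - parts)
parts = parts + (idx <= 39)
parts = (idx < parts) * (12 - parts)
if parts <= 28:
    idx = handle(idx)
idx = idx + parts
if 10 >= idx:
    idx = idx % parts
    idx = 0 < parts
idx = parts != 9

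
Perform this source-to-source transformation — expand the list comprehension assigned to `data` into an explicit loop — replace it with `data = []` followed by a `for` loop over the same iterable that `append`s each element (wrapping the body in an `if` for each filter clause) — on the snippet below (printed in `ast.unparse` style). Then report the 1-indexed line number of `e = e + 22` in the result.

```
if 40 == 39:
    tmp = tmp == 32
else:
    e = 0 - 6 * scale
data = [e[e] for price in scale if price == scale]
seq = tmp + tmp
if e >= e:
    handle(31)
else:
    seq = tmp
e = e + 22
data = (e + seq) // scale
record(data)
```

Transformed code:
if 40 == 39:
    tmp = tmp == 32
else:
    e = 0 - 6 * scale
data = []
for price in scale:
    if price == scale:
        data.append(e[e])
seq = tmp + tmp
if e >= e:
    handle(31)
else:
    seq = tmp
e = e + 22
data = (e + seq) // scale
record(data)

14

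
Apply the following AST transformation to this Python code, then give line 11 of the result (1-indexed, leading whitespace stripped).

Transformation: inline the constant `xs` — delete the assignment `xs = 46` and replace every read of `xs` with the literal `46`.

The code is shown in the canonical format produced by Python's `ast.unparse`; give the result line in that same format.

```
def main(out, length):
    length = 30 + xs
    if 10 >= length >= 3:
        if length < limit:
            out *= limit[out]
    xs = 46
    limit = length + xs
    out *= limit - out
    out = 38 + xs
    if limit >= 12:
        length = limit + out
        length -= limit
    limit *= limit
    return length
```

length -= limit

Transformed code:
def main(out, length):
    length = 30 + 46
    if 10 >= length >= 3:
        if length < limit:
            out *= limit[out]
    limit = length + 46
    out *= limit - out
    out = 38 + 46
    if limit >= 12:
        length = limit + out
        length -= limit
    limit *= limit
    return length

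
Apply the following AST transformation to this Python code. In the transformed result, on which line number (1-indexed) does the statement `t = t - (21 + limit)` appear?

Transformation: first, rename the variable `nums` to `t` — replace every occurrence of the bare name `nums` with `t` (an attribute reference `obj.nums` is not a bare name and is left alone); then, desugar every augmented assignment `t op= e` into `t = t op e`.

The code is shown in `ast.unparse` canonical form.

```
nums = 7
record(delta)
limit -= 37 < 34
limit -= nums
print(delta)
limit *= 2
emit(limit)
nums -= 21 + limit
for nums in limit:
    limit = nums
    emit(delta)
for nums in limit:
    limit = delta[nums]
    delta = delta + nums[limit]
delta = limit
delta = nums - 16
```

8

Transformed code:
t = 7
record(delta)
limit = limit - (37 < 34)
limit = limit - t
print(delta)
limit = limit * 2
emit(limit)
t = t - (21 + limit)
for t in limit:
    limit = t
    emit(delta)
for t in limit:
    limit = delta[t]
    delta = delta + t[limit]
delta = limit
delta = t - 16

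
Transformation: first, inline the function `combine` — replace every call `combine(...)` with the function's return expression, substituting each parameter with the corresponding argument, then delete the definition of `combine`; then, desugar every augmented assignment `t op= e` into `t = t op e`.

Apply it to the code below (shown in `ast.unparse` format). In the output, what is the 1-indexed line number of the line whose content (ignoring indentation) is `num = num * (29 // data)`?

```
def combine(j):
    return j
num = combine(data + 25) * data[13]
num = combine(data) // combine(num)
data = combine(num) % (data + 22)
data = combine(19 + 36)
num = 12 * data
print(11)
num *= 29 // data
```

7

Transformed code:
num = (data + 25) * data[13]
num = data // num
data = num % (data + 22)
data = 19 + 36
num = 12 * data
print(11)
num = num * (29 // data)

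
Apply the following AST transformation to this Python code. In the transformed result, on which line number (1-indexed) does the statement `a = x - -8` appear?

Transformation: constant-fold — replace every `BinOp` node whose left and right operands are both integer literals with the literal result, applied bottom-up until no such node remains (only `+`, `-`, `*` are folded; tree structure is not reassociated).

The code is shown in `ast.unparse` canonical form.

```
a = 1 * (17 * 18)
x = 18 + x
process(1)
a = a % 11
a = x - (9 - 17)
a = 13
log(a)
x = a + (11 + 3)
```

5

Transformed code:
a = 306
x = 18 + x
process(1)
a = a % 11
a = x - -8
a = 13
log(a)
x = a + 14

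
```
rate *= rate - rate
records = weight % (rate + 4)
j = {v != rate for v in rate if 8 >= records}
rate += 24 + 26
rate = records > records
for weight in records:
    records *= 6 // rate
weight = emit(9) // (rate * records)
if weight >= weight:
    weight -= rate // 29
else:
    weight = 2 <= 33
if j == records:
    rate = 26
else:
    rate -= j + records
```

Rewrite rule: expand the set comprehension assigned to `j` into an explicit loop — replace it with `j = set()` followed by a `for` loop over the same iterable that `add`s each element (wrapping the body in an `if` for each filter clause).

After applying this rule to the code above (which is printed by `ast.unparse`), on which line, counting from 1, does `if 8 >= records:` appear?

5

Transformed code:
rate *= rate - rate
records = weight % (rate + 4)
j = set()
for v in rate:
    if 8 >= records:
        j.add(v != rate)
rate += 24 + 26
rate = records > records
for weight in records:
    records *= 6 // rate
weight = emit(9) // (rate * records)
if weight >= weight:
    weight -= rate // 29
else:
    weight = 2 <= 33
if j == records:
    rate = 26
else:
    rate -= j + records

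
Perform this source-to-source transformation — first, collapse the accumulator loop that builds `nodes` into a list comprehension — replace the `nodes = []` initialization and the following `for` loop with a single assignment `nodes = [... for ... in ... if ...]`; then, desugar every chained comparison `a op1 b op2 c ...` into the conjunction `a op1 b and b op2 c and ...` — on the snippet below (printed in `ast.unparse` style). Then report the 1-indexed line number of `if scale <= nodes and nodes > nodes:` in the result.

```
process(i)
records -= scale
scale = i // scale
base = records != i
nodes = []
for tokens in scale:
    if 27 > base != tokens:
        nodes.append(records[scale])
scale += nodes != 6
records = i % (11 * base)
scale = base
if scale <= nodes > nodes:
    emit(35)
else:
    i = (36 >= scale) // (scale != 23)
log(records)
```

Transformed code:
process(i)
records -= scale
scale = i // scale
base = records != i
nodes = [records[scale] for tokens in scale if 27 > base and base != tokens]
scale += nodes != 6
records = i % (11 * base)
scale = base
if scale <= nodes and nodes > nodes:
    emit(35)
else:
    i = (36 >= scale) // (scale != 23)
log(records)

9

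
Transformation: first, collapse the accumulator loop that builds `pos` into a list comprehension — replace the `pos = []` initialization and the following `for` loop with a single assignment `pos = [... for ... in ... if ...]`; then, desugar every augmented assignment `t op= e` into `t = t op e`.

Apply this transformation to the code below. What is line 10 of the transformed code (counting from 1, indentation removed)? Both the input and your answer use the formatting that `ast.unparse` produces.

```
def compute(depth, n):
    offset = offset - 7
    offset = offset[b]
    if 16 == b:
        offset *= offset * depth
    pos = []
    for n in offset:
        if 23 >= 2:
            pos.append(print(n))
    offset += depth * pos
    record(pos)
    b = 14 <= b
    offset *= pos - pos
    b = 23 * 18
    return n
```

offset = offset * (pos - pos)

Transformed code:
def compute(depth, n):
    offset = offset - 7
    offset = offset[b]
    if 16 == b:
        offset = offset * (offset * depth)
    pos = [print(n) for n in offset if 23 >= 2]
    offset = offset + depth * pos
    record(pos)
    b = 14 <= b
    offset = offset * (pos - pos)
    b = 23 * 18
    return n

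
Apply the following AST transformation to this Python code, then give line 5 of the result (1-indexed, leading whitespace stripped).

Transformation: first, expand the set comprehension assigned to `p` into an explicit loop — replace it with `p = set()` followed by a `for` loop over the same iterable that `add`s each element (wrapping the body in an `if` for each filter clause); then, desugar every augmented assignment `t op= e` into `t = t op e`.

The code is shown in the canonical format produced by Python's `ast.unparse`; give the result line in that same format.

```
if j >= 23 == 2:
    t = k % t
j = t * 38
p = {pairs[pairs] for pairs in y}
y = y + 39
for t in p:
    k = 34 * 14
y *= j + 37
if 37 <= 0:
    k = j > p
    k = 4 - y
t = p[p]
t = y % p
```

Transformed code:
if j >= 23 == 2:
    t = k % t
j = t * 38
p = set()
for pairs in y:
    p.add(pairs[pairs])
y = y + 39
for t in p:
    k = 34 * 14
y = y * (j + 37)
if 37 <= 0:
    k = j > p
    k = 4 - y
t = p[p]
t = y % p

for pairs in y:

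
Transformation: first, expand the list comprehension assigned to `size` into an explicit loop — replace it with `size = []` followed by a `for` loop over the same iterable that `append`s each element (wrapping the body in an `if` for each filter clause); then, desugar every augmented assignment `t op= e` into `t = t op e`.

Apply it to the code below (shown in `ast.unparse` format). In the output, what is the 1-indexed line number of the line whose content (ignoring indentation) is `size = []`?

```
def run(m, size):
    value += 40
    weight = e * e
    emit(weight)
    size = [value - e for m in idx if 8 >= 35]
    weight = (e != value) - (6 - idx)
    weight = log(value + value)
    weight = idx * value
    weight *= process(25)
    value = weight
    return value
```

Transformed code:
def run(m, size):
    value = value + 40
    weight = e * e
    emit(weight)
    size = []
    for m in idx:
        if 8 >= 35:
            size.append(value - e)
    weight = (e != value) - (6 - idx)
    weight = log(value + value)
    weight = idx * value
    weight = weight * process(25)
    value = weight
    return value

5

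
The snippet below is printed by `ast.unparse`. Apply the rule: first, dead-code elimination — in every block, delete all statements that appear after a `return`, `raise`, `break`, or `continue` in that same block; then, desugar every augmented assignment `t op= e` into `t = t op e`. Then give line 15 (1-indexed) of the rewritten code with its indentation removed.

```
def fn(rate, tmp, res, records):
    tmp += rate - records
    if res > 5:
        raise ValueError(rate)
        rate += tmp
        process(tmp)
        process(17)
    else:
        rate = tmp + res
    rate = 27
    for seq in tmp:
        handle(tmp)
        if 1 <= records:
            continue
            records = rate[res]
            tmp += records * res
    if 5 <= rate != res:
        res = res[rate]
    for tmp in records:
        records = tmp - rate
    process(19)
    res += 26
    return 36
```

records = tmp - rate

Transformed code:
def fn(rate, tmp, res, records):
    tmp = tmp + (rate - records)
    if res > 5:
        raise ValueError(rate)
    else:
        rate = tmp + res
    rate = 27
    for seq in tmp:
        handle(tmp)
        if 1 <= records:
            continue
    if 5 <= rate != res:
        res = res[rate]
    for tmp in records:
        records = tmp - rate
    process(19)
    res = res + 26
    return 36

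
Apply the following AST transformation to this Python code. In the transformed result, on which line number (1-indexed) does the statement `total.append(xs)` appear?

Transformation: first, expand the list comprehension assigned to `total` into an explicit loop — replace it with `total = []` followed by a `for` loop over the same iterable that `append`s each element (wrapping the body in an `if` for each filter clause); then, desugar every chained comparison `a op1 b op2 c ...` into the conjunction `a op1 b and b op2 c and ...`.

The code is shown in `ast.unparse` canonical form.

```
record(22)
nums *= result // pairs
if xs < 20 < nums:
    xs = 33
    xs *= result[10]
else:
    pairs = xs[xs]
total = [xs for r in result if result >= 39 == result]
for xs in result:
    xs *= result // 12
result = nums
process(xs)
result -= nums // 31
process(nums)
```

Transformed code:
record(22)
nums *= result // pairs
if xs < 20 and 20 < nums:
    xs = 33
    xs *= result[10]
else:
    pairs = xs[xs]
total = []
for r in result:
    if result >= 39 and 39 == result:
        total.append(xs)
for xs in result:
    xs *= result // 12
result = nums
process(xs)
result -= nums // 31
process(nums)

11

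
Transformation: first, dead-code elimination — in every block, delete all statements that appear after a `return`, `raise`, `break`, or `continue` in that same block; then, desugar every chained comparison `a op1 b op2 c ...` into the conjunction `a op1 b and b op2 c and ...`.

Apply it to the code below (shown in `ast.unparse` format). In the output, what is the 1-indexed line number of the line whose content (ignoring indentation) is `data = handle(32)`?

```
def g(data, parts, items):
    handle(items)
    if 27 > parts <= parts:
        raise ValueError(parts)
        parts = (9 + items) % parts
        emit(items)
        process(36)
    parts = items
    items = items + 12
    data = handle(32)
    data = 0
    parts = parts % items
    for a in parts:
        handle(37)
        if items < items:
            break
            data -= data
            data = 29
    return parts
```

Transformed code:
def g(data, parts, items):
    handle(items)
    if 27 > parts and parts <= parts:
        raise ValueError(parts)
    parts = items
    items = items + 12
    data = handle(32)
    data = 0
    parts = parts % items
    for a in parts:
        handle(37)
        if items < items:
            break
    return parts

7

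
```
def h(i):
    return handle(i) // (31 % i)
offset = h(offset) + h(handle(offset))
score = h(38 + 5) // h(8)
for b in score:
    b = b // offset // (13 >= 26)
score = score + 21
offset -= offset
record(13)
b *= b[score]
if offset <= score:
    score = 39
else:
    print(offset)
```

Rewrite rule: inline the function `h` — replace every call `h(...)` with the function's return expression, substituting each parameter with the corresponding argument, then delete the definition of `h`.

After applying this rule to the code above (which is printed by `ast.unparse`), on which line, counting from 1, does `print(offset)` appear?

Transformed code:
offset = handle(offset) // (31 % offset) + handle(handle(offset)) // (31 % handle(offset))
score = handle(38 + 5) // (31 % (38 + 5)) // (handle(8) // (31 % 8))
for b in score:
    b = b // offset // (13 >= 26)
score = score + 21
offset -= offset
record(13)
b *= b[score]
if offset <= score:
    score = 39
else:
    print(offset)

12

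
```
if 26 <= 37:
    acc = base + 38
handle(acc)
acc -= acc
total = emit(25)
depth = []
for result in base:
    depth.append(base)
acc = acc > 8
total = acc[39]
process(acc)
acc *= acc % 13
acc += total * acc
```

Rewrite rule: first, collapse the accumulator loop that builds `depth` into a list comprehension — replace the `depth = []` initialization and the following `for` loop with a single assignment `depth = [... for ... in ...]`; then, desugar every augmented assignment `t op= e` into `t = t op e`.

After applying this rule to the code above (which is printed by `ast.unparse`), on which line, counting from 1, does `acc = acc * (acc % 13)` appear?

Transformed code:
if 26 <= 37:
    acc = base + 38
handle(acc)
acc = acc - acc
total = emit(25)
depth = [base for result in base]
acc = acc > 8
total = acc[39]
process(acc)
acc = acc * (acc % 13)
acc = acc + total * acc

10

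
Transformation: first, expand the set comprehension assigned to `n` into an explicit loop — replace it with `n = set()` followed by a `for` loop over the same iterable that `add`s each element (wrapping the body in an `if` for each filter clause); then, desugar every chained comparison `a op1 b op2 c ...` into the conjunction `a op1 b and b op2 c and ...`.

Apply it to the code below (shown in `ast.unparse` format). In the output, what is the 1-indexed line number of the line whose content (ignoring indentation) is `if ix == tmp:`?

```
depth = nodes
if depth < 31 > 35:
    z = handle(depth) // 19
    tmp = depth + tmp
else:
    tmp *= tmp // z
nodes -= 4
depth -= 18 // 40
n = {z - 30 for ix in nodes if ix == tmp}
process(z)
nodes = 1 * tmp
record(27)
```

11

Transformed code:
depth = nodes
if depth < 31 and 31 > 35:
    z = handle(depth) // 19
    tmp = depth + tmp
else:
    tmp *= tmp // z
nodes -= 4
depth -= 18 // 40
n = set()
for ix in nodes:
    if ix == tmp:
        n.add(z - 30)
process(z)
nodes = 1 * tmp
record(27)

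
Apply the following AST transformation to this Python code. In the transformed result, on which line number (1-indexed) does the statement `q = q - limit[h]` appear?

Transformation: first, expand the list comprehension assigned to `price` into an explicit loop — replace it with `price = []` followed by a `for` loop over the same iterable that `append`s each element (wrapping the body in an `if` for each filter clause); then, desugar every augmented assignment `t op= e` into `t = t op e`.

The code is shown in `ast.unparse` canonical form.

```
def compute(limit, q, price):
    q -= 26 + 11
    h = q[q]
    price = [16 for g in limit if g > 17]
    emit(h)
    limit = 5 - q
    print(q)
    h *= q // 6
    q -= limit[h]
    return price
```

Transformed code:
def compute(limit, q, price):
    q = q - (26 + 11)
    h = q[q]
    price = []
    for g in limit:
        if g > 17:
            price.append(16)
    emit(h)
    limit = 5 - q
    print(q)
    h = h * (q // 6)
    q = q - limit[h]
    return price

12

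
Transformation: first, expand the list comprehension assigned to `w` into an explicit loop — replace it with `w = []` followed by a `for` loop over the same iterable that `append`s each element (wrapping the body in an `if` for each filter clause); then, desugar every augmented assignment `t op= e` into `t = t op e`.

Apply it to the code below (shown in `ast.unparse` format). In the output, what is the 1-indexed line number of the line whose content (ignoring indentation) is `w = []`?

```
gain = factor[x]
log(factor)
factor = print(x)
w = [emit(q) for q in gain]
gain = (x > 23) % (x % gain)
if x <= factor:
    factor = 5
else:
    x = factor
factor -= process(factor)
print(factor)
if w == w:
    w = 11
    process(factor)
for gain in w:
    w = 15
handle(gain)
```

4

Transformed code:
gain = factor[x]
log(factor)
factor = print(x)
w = []
for q in gain:
    w.append(emit(q))
gain = (x > 23) % (x % gain)
if x <= factor:
    factor = 5
else:
    x = factor
factor = factor - process(factor)
print(factor)
if w == w:
    w = 11
    process(factor)
for gain in w:
    w = 15
handle(gain)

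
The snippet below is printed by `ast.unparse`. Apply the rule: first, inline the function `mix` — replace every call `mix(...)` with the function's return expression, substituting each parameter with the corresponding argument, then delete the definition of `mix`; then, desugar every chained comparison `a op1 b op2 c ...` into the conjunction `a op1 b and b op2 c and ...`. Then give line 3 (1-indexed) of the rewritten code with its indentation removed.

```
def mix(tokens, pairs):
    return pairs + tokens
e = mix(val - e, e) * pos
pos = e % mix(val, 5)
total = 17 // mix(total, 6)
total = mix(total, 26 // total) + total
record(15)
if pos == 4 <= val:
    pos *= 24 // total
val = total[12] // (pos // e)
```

Transformed code:
e = (e + (val - e)) * pos
pos = e % (5 + val)
total = 17 // (6 + total)
total = 26 // total + total + total
record(15)
if pos == 4 and 4 <= val:
    pos *= 24 // total
val = total[12] // (pos // e)

total = 17 // (6 + total)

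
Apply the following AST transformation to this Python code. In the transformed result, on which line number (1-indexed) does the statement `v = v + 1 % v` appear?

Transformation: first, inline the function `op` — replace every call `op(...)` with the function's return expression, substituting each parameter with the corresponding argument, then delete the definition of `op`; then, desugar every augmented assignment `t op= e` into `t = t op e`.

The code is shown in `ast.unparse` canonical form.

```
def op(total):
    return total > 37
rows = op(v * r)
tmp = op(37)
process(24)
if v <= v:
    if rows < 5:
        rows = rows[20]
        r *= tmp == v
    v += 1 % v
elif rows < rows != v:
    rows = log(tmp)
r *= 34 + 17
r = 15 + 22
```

Transformed code:
rows = v * r > 37
tmp = 37 > 37
process(24)
if v <= v:
    if rows < 5:
        rows = rows[20]
        r = r * (tmp == v)
    v = v + 1 % v
elif rows < rows != v:
    rows = log(tmp)
r = r * (34 + 17)
r = 15 + 22

8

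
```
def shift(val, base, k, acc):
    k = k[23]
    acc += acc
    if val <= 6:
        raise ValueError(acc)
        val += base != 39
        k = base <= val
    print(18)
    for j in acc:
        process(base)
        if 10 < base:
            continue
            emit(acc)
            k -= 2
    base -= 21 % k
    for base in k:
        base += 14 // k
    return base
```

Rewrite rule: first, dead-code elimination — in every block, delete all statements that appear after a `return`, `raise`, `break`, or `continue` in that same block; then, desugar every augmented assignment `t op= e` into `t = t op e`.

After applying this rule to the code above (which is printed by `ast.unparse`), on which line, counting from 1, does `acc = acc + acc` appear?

3

Transformed code:
def shift(val, base, k, acc):
    k = k[23]
    acc = acc + acc
    if val <= 6:
        raise ValueError(acc)
    print(18)
    for j in acc:
        process(base)
        if 10 < base:
            continue
    base = base - 21 % k
    for base in k:
        base = base + 14 // k
    return base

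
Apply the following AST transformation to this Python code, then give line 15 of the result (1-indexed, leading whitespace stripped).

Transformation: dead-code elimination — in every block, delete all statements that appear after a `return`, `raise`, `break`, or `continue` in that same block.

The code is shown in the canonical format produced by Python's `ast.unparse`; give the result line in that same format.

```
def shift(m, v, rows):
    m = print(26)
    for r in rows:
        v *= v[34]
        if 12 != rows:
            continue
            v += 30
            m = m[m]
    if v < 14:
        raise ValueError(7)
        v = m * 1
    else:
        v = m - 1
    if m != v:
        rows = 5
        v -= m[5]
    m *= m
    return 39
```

Transformed code:
def shift(m, v, rows):
    m = print(26)
    for r in rows:
        v *= v[34]
        if 12 != rows:
            continue
    if v < 14:
        raise ValueError(7)
    else:
        v = m - 1
    if m != v:
        rows = 5
        v -= m[5]
    m *= m
    return 39

return 39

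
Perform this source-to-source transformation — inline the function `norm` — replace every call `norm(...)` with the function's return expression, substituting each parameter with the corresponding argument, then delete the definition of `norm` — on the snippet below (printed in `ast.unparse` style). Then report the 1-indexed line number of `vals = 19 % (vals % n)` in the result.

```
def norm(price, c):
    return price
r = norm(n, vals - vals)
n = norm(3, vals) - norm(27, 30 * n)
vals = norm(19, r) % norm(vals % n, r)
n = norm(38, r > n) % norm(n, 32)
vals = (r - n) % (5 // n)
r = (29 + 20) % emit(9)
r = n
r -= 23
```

Transformed code:
r = n
n = 3 - 27
vals = 19 % (vals % n)
n = 38 % n
vals = (r - n) % (5 // n)
r = (29 + 20) % emit(9)
r = n
r -= 23

3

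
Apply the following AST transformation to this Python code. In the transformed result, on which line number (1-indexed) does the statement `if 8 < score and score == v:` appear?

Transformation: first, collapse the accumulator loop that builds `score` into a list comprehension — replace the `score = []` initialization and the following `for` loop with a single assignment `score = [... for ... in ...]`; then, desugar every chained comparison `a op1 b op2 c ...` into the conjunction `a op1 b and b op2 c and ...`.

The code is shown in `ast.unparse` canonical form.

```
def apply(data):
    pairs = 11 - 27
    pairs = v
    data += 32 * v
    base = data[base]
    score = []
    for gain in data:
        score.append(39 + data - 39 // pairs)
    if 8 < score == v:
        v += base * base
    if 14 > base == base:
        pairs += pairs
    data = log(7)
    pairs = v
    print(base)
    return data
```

7

Transformed code:
def apply(data):
    pairs = 11 - 27
    pairs = v
    data += 32 * v
    base = data[base]
    score = [39 + data - 39 // pairs for gain in data]
    if 8 < score and score == v:
        v += base * base
    if 14 > base and base == base:
        pairs += pairs
    data = log(7)
    pairs = v
    print(base)
    return data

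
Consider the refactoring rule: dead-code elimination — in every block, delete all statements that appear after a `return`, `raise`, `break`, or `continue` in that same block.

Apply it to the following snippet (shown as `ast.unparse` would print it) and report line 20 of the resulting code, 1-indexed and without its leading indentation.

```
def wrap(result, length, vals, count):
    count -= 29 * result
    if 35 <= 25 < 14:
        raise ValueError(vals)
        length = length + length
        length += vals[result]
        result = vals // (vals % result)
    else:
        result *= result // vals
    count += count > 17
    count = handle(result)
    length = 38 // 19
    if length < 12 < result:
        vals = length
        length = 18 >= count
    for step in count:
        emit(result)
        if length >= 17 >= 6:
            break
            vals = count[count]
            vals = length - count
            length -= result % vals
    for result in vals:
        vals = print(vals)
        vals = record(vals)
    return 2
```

return 2

Transformed code:
def wrap(result, length, vals, count):
    count -= 29 * result
    if 35 <= 25 < 14:
        raise ValueError(vals)
    else:
        result *= result // vals
    count += count > 17
    count = handle(result)
    length = 38 // 19
    if length < 12 < result:
        vals = length
        length = 18 >= count
    for step in count:
        emit(result)
        if length >= 17 >= 6:
            break
    for result in vals:
        vals = print(vals)
        vals = record(vals)
    return 2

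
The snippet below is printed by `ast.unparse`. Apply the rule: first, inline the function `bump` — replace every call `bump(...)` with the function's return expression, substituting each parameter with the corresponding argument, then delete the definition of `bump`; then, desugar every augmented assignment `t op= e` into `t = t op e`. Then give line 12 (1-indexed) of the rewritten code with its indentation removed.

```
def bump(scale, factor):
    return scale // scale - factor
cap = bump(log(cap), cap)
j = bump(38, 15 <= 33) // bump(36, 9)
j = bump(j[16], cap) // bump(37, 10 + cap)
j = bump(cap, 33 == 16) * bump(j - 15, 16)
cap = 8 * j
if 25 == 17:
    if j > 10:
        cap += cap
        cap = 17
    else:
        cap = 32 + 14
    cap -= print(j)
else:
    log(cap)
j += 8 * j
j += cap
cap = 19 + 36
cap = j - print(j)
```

Transformed code:
cap = log(cap) // log(cap) - cap
j = (38 // 38 - (15 <= 33)) // (36 // 36 - 9)
j = (j[16] // j[16] - cap) // (37 // 37 - (10 + cap))
j = (cap // cap - (33 == 16)) * ((j - 15) // (j - 15) - 16)
cap = 8 * j
if 25 == 17:
    if j > 10:
        cap = cap + cap
        cap = 17
    else:
        cap = 32 + 14
    cap = cap - print(j)
else:
    log(cap)
j = j + 8 * j
j = j + cap
cap = 19 + 36
cap = j - print(j)

cap = cap - print(j)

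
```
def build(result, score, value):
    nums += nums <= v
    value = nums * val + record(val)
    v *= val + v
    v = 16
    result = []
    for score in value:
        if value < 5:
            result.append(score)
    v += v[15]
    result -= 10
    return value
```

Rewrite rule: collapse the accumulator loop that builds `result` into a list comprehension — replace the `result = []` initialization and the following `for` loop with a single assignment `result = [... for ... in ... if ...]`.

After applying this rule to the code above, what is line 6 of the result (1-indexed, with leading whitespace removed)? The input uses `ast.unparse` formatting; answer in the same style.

result = [score for score in value if value < 5]

Transformed code:
def build(result, score, value):
    nums += nums <= v
    value = nums * val + record(val)
    v *= val + v
    v = 16
    result = [score for score in value if value < 5]
    v += v[15]
    result -= 10
    return value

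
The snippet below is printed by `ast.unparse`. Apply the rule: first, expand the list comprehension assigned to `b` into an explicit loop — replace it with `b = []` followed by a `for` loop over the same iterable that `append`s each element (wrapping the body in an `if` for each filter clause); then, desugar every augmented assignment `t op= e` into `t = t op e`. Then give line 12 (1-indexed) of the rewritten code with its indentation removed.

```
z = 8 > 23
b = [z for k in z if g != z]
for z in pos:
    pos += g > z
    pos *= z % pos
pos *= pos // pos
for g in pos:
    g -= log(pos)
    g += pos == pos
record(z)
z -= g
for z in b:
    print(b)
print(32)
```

Transformed code:
z = 8 > 23
b = []
for k in z:
    if g != z:
        b.append(z)
for z in pos:
    pos = pos + (g > z)
    pos = pos * (z % pos)
pos = pos * (pos // pos)
for g in pos:
    g = g - log(pos)
    g = g + (pos == pos)
record(z)
z = z - g
for z in b:
    print(b)
print(32)

g = g + (pos == pos)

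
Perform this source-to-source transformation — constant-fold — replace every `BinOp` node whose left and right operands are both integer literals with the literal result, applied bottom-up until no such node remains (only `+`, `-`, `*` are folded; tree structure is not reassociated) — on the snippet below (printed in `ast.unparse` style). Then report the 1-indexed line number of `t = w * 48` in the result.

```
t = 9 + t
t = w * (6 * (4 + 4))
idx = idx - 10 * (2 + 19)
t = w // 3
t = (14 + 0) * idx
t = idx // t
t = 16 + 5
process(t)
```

2

Transformed code:
t = 9 + t
t = w * 48
idx = idx - 210
t = w // 3
t = 14 * idx
t = idx // t
t = 21
process(t)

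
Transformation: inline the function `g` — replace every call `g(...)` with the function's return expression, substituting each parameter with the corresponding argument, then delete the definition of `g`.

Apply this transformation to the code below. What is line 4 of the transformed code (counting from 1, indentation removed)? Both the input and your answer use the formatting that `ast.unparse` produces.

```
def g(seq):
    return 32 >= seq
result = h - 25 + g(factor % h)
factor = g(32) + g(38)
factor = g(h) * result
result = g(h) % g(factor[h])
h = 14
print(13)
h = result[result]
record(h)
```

Transformed code:
result = h - 25 + (32 >= factor % h)
factor = (32 >= 32) + (32 >= 38)
factor = (32 >= h) * result
result = (32 >= h) % (32 >= factor[h])
h = 14
print(13)
h = result[result]
record(h)

result = (32 >= h) % (32 >= factor[h])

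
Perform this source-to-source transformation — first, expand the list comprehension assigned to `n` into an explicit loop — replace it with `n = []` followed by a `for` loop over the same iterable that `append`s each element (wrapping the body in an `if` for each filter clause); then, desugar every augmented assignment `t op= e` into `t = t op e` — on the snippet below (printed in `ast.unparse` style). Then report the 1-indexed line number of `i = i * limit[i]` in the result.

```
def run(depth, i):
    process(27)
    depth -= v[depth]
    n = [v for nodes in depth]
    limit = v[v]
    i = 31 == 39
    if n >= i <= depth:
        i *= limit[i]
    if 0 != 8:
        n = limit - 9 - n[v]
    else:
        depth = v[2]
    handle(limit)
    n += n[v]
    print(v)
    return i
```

10

Transformed code:
def run(depth, i):
    process(27)
    depth = depth - v[depth]
    n = []
    for nodes in depth:
        n.append(v)
    limit = v[v]
    i = 31 == 39
    if n >= i <= depth:
        i = i * limit[i]
    if 0 != 8:
        n = limit - 9 - n[v]
    else:
        depth = v[2]
    handle(limit)
    n = n + n[v]
    print(v)
    return i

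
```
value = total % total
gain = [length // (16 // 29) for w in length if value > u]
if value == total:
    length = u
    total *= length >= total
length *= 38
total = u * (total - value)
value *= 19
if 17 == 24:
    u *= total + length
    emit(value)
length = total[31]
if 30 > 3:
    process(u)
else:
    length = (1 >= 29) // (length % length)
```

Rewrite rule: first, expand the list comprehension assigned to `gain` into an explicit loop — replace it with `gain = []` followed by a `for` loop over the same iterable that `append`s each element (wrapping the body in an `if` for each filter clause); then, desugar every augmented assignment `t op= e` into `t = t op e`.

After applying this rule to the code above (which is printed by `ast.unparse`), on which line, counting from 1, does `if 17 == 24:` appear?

Transformed code:
value = total % total
gain = []
for w in length:
    if value > u:
        gain.append(length // (16 // 29))
if value == total:
    length = u
    total = total * (length >= total)
length = length * 38
total = u * (total - value)
value = value * 19
if 17 == 24:
    u = u * (total + length)
    emit(value)
length = total[31]
if 30 > 3:
    process(u)
else:
    length = (1 >= 29) // (length % length)

12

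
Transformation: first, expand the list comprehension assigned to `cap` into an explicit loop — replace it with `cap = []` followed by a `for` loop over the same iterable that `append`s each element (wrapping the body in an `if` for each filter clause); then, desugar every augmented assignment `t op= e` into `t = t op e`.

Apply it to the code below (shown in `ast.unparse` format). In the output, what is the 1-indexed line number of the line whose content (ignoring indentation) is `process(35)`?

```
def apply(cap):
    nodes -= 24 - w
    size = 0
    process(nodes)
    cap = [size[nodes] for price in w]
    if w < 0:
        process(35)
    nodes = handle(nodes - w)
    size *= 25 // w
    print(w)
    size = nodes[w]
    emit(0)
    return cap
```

9

Transformed code:
def apply(cap):
    nodes = nodes - (24 - w)
    size = 0
    process(nodes)
    cap = []
    for price in w:
        cap.append(size[nodes])
    if w < 0:
        process(35)
    nodes = handle(nodes - w)
    size = size * (25 // w)
    print(w)
    size = nodes[w]
    emit(0)
    return cap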